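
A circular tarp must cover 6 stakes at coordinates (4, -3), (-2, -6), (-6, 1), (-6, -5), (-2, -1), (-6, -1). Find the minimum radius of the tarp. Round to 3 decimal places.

By Welzl's lemma the MEC is supported by two points (diametrically opposite) or three points (on a circumcircle).
The minimum enclosing circle is determined by three boundary points: (4, -3), (-6, 1), (-6, -5).
Their circumcentre is (-1.4, -2) with r² = 30.16.
The farthest remaining point (-6, -1) is at distance² 22.16 ≤ 30.16.
r = √(30.16) ≈ 5.492.

5.492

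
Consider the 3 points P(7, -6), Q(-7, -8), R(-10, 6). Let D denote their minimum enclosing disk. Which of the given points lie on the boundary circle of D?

Side lengths²: PQ² = 200, PR² = 433, QR² = 205.
Since PR² = 433 ≥ 205 + 200 = 405, the angle opposite PR is not acute, so the smallest enclosing circle has PR as diameter.
Centre = midpoint of PR = (-1.5, 0), r² = 433/4 = 108.25.
The points at distance exactly r from the centre are P, R — 2 points.

P, R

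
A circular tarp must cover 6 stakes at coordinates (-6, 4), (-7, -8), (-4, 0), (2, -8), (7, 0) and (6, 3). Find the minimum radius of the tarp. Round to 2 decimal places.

8.51

By Welzl's lemma the MEC is supported by two points (diametrically opposite) or three points (on a circumcircle).
The farthest pair is (-7, -8)–(6, 3) with squared distance 290. The circle on this segment as diameter has centre (-0.5, -2.5) and r² = 290/4 = 72.5.
Check (-6, 4): distance² to centre = 72.5 ≤ 72.5, so it lies inside.
All remaining points lie in this disk, and no smaller disk contains both endpoints, so this is the minimum enclosing circle.
r = √(72.5) ≈ 8.51.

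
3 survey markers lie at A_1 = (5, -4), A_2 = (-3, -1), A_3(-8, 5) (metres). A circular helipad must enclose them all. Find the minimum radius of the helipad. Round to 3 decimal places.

Side lengths²: A_1A_2² = 73, A_1A_3² = 250, A_2A_3² = 61.
Since A_1A_3² = 250 ≥ 73 + 61 = 134, the angle opposite A_1A_3 is not acute, so the smallest enclosing circle has A_1A_3 as diameter.
Centre = midpoint of A_1A_3 = (-1.5, 0.5), r² = 250/4 = 62.5.
r = √(62.5) ≈ 7.906.

7.906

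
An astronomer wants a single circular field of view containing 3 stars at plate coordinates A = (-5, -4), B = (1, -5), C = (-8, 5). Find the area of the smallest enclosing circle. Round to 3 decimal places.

Side lengths²: AB² = 37, AC² = 90, BC² = 181.
Since BC² = 181 ≥ 90 + 37 = 127, the angle opposite BC is not acute, so the smallest enclosing circle has BC as diameter.
Centre = midpoint of BC = (-3.5, 0), r² = 181/4 = 45.25.
Area = π·r² = π·45.25 ≈ 142.157.

142.157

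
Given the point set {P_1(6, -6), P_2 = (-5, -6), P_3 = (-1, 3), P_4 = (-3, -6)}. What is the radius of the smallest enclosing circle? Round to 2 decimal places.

A smallest enclosing disk is always determined by at most three of the input points on its boundary.
The minimum enclosing circle is determined by three boundary points: P_1, P_2, P_3.
Their circumcentre is (0.5, -55/18) with r² = 6305/162.
The farthest remaining point P_4 is at distance² 3389/162 ≤ 6305/162.
r = √(6305/162) ≈ 6.24.

6.24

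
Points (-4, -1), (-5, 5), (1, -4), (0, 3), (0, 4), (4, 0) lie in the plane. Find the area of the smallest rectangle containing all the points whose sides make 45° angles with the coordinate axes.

In coordinates u = x + y, v = x − y the rectangle is axis-aligned; the map (x,y)→(u,v) scales areas by 2.
u-values: -5, 0, -3, 3, 4, 4; range = 4 − (-5) = 9.
v-values: -3, -10, 5, -3, -4, 4; range = 5 − (-10) = 15.
Area = (9 × 15) / 2 = 67.5.

67.5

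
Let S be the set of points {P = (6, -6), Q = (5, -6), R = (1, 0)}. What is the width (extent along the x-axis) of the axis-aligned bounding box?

max x = 6, min x = 1, so width = 5.

5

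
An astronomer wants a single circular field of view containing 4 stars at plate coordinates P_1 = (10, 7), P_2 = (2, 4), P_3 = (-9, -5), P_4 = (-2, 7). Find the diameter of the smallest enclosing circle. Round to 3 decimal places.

22.472

A smallest enclosing disk is always determined by at most three of the input points on its boundary.
The farthest pair is P_1–P_3 with squared distance 505. The circle on this segment as diameter has centre (0.5, 1) and r² = 505/4 = 126.25.
Check P_2: distance² to centre = 11.25 ≤ 126.25, so it lies inside.
All remaining points lie in this disk, and no smaller disk contains both endpoints, so this is the minimum enclosing circle.
Diameter = 2r = 2√(126.25) ≈ 22.472.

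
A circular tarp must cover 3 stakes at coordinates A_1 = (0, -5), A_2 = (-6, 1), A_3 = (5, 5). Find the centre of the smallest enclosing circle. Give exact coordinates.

Side lengths²: A_1A_2² = 72, A_1A_3² = 125, A_2A_3² = 137.
Since A_2A_3² = 137 < 125 + 72 = 197, the triangle is acute, so the smallest enclosing circle is the circumcircle.
Circumcentre = (1/6, 7/6), r² = 685/18.
Centre = (1/6, 7/6).

(1/6, 7/6)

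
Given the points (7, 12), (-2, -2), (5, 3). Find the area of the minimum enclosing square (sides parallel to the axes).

The bounding box has width 9 and height 14.
An axis-aligned square enclosing the set must have side ≥ max(width, height).
So the minimum side is max(9, 14) = 14.
Area = 14² = 196.

196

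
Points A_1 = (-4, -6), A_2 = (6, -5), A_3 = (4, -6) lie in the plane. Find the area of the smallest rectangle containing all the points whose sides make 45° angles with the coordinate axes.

49.5

In coordinates u = x + y, v = x − y the rectangle is axis-aligned; the map (x,y)→(u,v) scales areas by 2.
u-values: -10, 1, -2; range = 1 − (-10) = 11.
v-values: 2, 11, 10; range = 11 − 2 = 9.
Area = (11 × 9) / 2 = 49.5.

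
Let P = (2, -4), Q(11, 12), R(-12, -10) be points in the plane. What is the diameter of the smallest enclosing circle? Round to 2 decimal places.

Side lengths²: PQ² = 337, PR² = 232, QR² = 1013.
Since QR² = 1013 ≥ 337 + 232 = 569, the angle opposite QR is not acute, so the smallest enclosing circle has QR as diameter.
Centre = midpoint of QR = (-0.5, 1), r² = 1013/4 = 253.25.
Diameter = 2r = 2√(253.25) ≈ 31.83.

31.83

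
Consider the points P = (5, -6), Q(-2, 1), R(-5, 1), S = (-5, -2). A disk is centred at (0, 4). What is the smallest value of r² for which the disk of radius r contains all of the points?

125

The required radius is the distance from (0, 4) to the farthest point.
Squared distances: 125, 13, 34, 61.
Maximum is 125, attained at P.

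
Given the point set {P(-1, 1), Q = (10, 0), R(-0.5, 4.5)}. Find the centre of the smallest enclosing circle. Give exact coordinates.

(241/52, 103/52)

Side lengths²: PQ² = 122, PR² = 12.5, QR² = 130.5.
Since QR² = 130.5 < 122 + 12.5 = 134.5, the triangle is acute, so the smallest enclosing circle is the circumcircle.
Circumcentre = (241/52, 103/52), r² = 44225/1352.
Centre = (241/52, 103/52).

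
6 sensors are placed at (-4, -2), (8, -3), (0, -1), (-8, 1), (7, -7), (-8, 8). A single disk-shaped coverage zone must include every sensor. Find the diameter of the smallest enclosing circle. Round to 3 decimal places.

The minimum enclosing circle of a finite set is fixed by two of the points (as a diameter) or three (as a circumcircle).
The farthest pair is (7, -7)–(-8, 8) with squared distance 450. The circle on this segment as diameter has centre (-0.5, 0.5) and r² = 450/4 = 112.5.
Check (-4, -2): distance² to centre = 18.5 ≤ 112.5, so it lies inside.
All remaining points lie in this disk, and no smaller disk contains both endpoints, so this is the minimum enclosing circle.
Diameter = 2r = 2√(112.5) ≈ 21.213.

21.213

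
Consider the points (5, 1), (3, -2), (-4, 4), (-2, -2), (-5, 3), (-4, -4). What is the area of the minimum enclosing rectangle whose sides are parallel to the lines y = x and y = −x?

In coordinates u = x + y, v = x − y the rectangle is axis-aligned; the map (x,y)→(u,v) scales areas by 2.
u-values: 6, 1, 0, -4, -2, -8; range = 6 − (-8) = 14.
v-values: 4, 5, -8, 0, -8, 0; range = 5 − (-8) = 13.
Area = (14 × 13) / 2 = 91.

91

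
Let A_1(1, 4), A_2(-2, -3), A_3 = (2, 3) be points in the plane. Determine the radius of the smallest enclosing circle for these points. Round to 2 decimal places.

Side lengths²: A_1A_2² = 58, A_1A_3² = 2, A_2A_3² = 52.
Since A_1A_2² = 58 ≥ 52 + 2 = 54, the angle opposite A_1A_2 is not acute, so the smallest enclosing circle has A_1A_2 as diameter.
Centre = midpoint of A_1A_2 = (-0.5, 0.5), r² = 58/4 = 14.5.
r = √(14.5) ≈ 3.81.

3.81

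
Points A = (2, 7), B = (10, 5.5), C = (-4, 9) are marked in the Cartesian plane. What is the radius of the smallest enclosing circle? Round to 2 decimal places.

Side lengths²: AB² = 66.25, AC² = 40, BC² = 208.25.
Since BC² = 208.25 ≥ 66.25 + 40 = 106.25, the angle opposite BC is not acute, so the smallest enclosing circle has BC as diameter.
Centre = midpoint of BC = (3, 7.25), r² = 208.25/4 = 52.0625.
r = √(52.0625) ≈ 7.22.

7.22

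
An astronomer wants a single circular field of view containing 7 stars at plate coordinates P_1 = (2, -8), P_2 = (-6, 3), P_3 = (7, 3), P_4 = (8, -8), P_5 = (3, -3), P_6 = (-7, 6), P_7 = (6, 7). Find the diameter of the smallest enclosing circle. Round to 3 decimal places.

By Welzl's lemma the MEC is supported by two points (diametrically opposite) or three points (on a circumcircle).
The farthest pair is P_4–P_6 with squared distance 421. The circle on this segment as diameter has centre (0.5, -1) and r² = 421/4 = 105.25.
Check P_1: distance² to centre = 51.25 ≤ 105.25, so it lies inside.
All remaining points lie in this disk, and no smaller disk contains both endpoints, so this is the minimum enclosing circle.
Diameter = 2r = 2√(105.25) ≈ 20.518.

20.518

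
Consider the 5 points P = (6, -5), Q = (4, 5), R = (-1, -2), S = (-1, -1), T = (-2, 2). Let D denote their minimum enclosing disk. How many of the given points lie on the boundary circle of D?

3

The minimum enclosing circle of a finite set is fixed by two of the points (as a diameter) or three (as a circumcircle).
The minimum enclosing circle is determined by three boundary points: P, Q, T.
Their circumcentre is (65/22, -9/22) with r² = 7345/242.
The farthest remaining point R is at distance² 4397/242 ≤ 7345/242.
The points at distance exactly r from the centre are P, Q, T — 3 points.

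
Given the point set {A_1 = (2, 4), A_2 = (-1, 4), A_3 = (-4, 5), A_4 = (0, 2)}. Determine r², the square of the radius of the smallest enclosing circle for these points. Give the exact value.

9.25

A smallest enclosing disk is always determined by at most three of the input points on its boundary.
The farthest pair is A_1–A_3 with squared distance 37. The circle on this segment as diameter has centre (-1, 4.5) and r² = 37/4 = 9.25.
Check A_2: distance² to centre = 0.25 ≤ 9.25, so it lies inside.
All remaining points lie in this disk, and no smaller disk contains both endpoints, so this is the minimum enclosing circle.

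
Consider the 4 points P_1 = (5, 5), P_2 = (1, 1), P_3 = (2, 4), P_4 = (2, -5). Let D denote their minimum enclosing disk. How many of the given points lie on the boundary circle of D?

2

A smallest enclosing disk is always determined by at most three of the input points on its boundary.
The farthest pair is P_1–P_4 with squared distance 109. The circle on this segment as diameter has centre (3.5, 0) and r² = 109/4 = 27.25.
Check P_2: distance² to centre = 7.25 ≤ 27.25, so it lies inside.
All remaining points lie in this disk, and no smaller disk contains both endpoints, so this is the minimum enclosing circle.
The points at distance exactly r from the centre are P_1, P_4 — 2 points.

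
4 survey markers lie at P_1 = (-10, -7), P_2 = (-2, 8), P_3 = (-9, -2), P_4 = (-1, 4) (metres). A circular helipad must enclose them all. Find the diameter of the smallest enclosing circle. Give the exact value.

The farthest pair is P_1–P_2 with squared distance 289. The circle on this segment as diameter has centre (-6, 0.5) and r² = 289/4 = 72.25.
Check P_3: distance² to centre = 15.25 ≤ 72.25, so it lies inside.
All remaining points lie in this disk, and no smaller disk contains both endpoints, so this is the minimum enclosing circle.
Diameter = 2r = 2√(72.25) = 17.

17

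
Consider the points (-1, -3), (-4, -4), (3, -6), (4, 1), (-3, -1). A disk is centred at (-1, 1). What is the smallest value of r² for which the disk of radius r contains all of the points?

The required radius is the distance from (-1, 1) to the farthest point.
Squared distances: 16, 34, 65, 25, 8.
Maximum is 65, attained at (3, -6).

65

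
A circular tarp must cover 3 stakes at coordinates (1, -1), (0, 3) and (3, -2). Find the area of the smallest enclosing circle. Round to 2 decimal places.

Call the three points A, B, C in the order given.
Side lengths²: AB² = 17, AC² = 5, BC² = 34.
Since BC² = 34 ≥ 17 + 5 = 22, the angle opposite BC is not acute, so the smallest enclosing circle has BC as diameter.
Centre = midpoint of BC = (1.5, 0.5), r² = 34/4 = 8.5.
Area = π·r² = π·8.5 ≈ 26.70.

26.70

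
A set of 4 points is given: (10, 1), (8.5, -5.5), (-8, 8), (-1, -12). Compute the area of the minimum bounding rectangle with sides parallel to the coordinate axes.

360

x ranges over [-8, 10], width 18.
y ranges over [-12, 8], height 20.
Area = 18 × 20 = 360.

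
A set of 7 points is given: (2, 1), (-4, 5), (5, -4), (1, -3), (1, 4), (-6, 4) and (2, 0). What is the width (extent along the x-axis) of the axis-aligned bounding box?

max x = 5, min x = -6, so width = 11.

11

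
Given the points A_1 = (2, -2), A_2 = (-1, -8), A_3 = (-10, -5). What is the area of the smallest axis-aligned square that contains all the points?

144

The bounding box has width 12 and height 6.
An axis-aligned square enclosing the set must have side ≥ max(width, height).
So the minimum side is max(12, 6) = 12.
Area = 12² = 144.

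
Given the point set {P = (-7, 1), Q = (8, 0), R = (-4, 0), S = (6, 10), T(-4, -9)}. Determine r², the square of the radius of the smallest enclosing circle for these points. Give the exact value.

A smallest enclosing disk is always determined by at most three of the input points on its boundary.
The farthest pair is S–T with squared distance 461. The circle on this segment as diameter has centre (1, 0.5) and r² = 461/4 = 115.25.
Check P: distance² to centre = 64.25 ≤ 115.25, so it lies inside.
All remaining points lie in this disk, and no smaller disk contains both endpoints, so this is the minimum enclosing circle.

115.25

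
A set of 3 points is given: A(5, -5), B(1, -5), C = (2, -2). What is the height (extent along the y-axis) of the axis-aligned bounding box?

3

max y = -2, min y = -5, so height = 3.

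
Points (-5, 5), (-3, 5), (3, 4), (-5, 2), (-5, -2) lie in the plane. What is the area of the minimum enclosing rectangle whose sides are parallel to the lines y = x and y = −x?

63

In coordinates u = x + y, v = x − y the rectangle is axis-aligned; the map (x,y)→(u,v) scales areas by 2.
u-values: 0, 2, 7, -3, -7; range = 7 − (-7) = 14.
v-values: -10, -8, -1, -7, -3; range = -1 − (-10) = 9.
Area = (14 × 9) / 2 = 63.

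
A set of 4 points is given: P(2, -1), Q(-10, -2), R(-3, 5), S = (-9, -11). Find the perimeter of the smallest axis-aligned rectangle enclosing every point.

Width = max x − min x = 2 − (-10) = 12.
Height = max y − min y = 5 − (-11) = 16.
Perimeter = 2(12 + 16) = 56.

56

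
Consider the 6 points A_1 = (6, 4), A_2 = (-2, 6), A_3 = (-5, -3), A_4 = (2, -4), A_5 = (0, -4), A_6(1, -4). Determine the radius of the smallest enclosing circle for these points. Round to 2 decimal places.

By Welzl's lemma the MEC is supported by two points (diametrically opposite) or three points (on a circumcircle).
The farthest pair is A_1–A_3 with squared distance 170. The circle on this segment as diameter has centre (0.5, 0.5) and r² = 170/4 = 42.5.
Check A_2: distance² to centre = 36.5 ≤ 42.5, so it lies inside.
All remaining points lie in this disk, and no smaller disk contains both endpoints, so this is the minimum enclosing circle.
r = √(42.5) ≈ 6.52.

6.52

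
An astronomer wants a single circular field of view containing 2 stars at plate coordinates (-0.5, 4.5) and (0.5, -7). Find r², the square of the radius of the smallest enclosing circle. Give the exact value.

The smallest circle enclosing two points has them as diameter endpoints.
Centre = midpoint = (0, -1.25); r² = |(-0.5, 4.5)−(0.5, -7)|²/4 = 133.25/4 = 33.3125.

33.3125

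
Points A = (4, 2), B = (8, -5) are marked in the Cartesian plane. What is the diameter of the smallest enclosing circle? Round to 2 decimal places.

The smallest circle enclosing two points has them as diameter endpoints.
Centre = midpoint = (6, -1.5); r² = |AB|²/4 = 65/4 = 16.25.
Diameter = 2r = 2√(16.25) ≈ 8.06.

8.06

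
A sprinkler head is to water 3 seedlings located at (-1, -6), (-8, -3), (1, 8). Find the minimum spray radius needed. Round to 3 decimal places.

7.359

Call the three points A, B, C in the order given.
Side lengths²: AB² = 58, AC² = 200, BC² = 202.
Since BC² = 202 < 200 + 58 = 258, the triangle is acute, so the smallest enclosing circle is the circumcircle.
Circumcentre = (-105/52, 67/52), r² = 73225/1352.
r = √(73225/1352) ≈ 7.359.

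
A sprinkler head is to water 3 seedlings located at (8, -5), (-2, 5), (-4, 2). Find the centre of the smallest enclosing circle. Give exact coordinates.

Call the three points A, B, C in the order given.
Side lengths²: AB² = 200, AC² = 193, BC² = 13.
Since AB² = 200 < 193 + 13 = 206, the triangle is acute, so the smallest enclosing circle is the circumcircle.
Circumcentre = (2.7, -0.3), r² = 50.18.
Centre = (2.7, -0.3).

(2.7, -0.3)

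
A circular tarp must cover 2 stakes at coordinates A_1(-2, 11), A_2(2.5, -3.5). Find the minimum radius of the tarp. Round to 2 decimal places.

7.59

The smallest circle enclosing two points has them as diameter endpoints.
Centre = midpoint = (0.25, 3.75); r² = |A_1A_2|²/4 = 230.5/4 = 57.625.
r = √(57.625) ≈ 7.59.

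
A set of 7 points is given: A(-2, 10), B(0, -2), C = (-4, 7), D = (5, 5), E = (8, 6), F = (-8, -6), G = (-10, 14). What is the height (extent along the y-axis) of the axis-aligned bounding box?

20

max y = 14, min y = -6, so height = 20.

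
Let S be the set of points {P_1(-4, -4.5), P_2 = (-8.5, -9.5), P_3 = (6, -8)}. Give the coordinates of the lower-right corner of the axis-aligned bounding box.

(6, -9.5)

x-range [-8.5, 6], y-range [-9.5, -4.5].
The lower-right corner is (6, -9.5).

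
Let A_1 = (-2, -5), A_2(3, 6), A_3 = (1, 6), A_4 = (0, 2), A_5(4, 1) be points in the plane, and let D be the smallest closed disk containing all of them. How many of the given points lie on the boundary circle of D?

By Welzl's lemma the MEC is supported by two points (diametrically opposite) or three points (on a circumcircle).
The farthest pair is A_1–A_2 with squared distance 146. The circle on this segment as diameter has centre (0.5, 0.5) and r² = 146/4 = 36.5.
Check A_3: distance² to centre = 30.5 ≤ 36.5, so it lies inside.
All remaining points lie in this disk, and no smaller disk contains both endpoints, so this is the minimum enclosing circle.
The points at distance exactly r from the centre are A_1, A_2 — 2 points.

2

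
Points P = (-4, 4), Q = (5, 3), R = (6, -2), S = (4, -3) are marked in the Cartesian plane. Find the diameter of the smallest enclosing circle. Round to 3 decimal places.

11.662

The minimum enclosing circle of a finite set is fixed by two of the points (as a diameter) or three (as a circumcircle).
The farthest pair is P–R with squared distance 136. The circle on this segment as diameter has centre (1, 1) and r² = 136/4 = 34.
Check Q: distance² to centre = 20 ≤ 34, so it lies inside.
All remaining points lie in this disk, and no smaller disk contains both endpoints, so this is the minimum enclosing circle.
Diameter = 2r = 2√34 ≈ 11.662.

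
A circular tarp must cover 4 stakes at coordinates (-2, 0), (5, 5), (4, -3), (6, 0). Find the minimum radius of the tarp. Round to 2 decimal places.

4.56

The minimum enclosing circle of a finite set is fixed by two of the points (as a diameter) or three (as a circumcircle).
The minimum enclosing circle is determined by three boundary points: (-2, 0), (5, 5), (4, -3).
Their circumcentre is (81/34, 43/34) with r² = 12025/578.
The farthest remaining point (6, 0) is at distance² 8489/578 ≤ 12025/578.
r = √(12025/578) ≈ 4.56.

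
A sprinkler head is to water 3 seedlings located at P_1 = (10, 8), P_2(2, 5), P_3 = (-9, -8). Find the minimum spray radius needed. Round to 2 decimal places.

Side lengths²: P_1P_2² = 73, P_1P_3² = 617, P_2P_3² = 290.
Since P_1P_3² = 617 ≥ 290 + 73 = 363, the angle opposite P_1P_3 is not acute, so the smallest enclosing circle has P_1P_3 as diameter.
Centre = midpoint of P_1P_3 = (0.5, 0), r² = 617/4 = 154.25.
r = √(154.25) ≈ 12.42.

12.42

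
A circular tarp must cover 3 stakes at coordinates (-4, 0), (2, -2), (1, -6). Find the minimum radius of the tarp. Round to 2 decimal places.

3.91

Call the three points A, B, C in the order given.
Side lengths²: AB² = 40, AC² = 61, BC² = 17.
Since AC² = 61 ≥ 40 + 17 = 57, the angle opposite AC is not acute, so the smallest enclosing circle has AC as diameter.
Centre = midpoint of AC = (-1.5, -3), r² = 61/4 = 15.25.
r = √(15.25) ≈ 3.91.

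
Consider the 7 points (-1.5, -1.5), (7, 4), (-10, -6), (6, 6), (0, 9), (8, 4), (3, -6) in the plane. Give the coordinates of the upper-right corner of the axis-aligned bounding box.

(8, 9)

x-range [-10, 8], y-range [-6, 9].
The upper-right corner is (8, 9).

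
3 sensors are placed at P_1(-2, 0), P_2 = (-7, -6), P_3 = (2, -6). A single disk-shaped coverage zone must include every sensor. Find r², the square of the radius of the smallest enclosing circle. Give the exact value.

793/36

Side lengths²: P_1P_2² = 61, P_1P_3² = 52, P_2P_3² = 81.
Since P_2P_3² = 81 < 61 + 52 = 113, the triangle is acute, so the smallest enclosing circle is the circumcircle.
Circumcentre = (-2.5, -14/3), r² = 793/36.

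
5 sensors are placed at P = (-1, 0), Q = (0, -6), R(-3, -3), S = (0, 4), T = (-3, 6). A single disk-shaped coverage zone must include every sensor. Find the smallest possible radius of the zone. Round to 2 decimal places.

A smallest enclosing disk is always determined by at most three of the input points on its boundary.
The farthest pair is Q–T with squared distance 153. The circle on this segment as diameter has centre (-1.5, 0) and r² = 153/4 = 38.25.
Check P: distance² to centre = 0.25 ≤ 38.25, so it lies inside.
All remaining points lie in this disk, and no smaller disk contains both endpoints, so this is the minimum enclosing circle.
r = √(38.25) ≈ 6.18.

6.18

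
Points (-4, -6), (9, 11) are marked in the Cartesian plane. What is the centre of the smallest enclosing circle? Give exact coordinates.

(2.5, 2.5)

The smallest circle enclosing two points has them as diameter endpoints.
Centre = midpoint = (2.5, 2.5); r² = |(-4, -6)−(9, 11)|²/4 = 458/4 = 114.5.
Centre = (2.5, 2.5).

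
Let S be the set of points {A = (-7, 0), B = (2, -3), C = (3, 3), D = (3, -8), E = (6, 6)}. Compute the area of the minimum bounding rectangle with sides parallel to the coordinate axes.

182

x ranges over [-7, 6], width 13.
y ranges over [-8, 6], height 14.
Area = 13 × 14 = 182.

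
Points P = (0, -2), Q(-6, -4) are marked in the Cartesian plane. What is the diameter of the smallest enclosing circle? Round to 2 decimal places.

6.32

The smallest circle enclosing two points has them as diameter endpoints.
Centre = midpoint = (-3, -3); r² = |PQ|²/4 = 40/4 = 10.
Diameter = 2r = 2√10 ≈ 6.32.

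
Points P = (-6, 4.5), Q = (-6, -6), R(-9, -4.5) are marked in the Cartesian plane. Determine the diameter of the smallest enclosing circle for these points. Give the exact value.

Side lengths²: PQ² = 110.25, PR² = 90, QR² = 11.25.
Since PQ² = 110.25 ≥ 90 + 11.25 = 101.25, the angle opposite PQ is not acute, so the smallest enclosing circle has PQ as diameter.
Centre = midpoint of PQ = (-6, -0.75), r² = 110.25/4 = 27.5625.
Diameter = 2r = 2√(27.5625) = 10.5.

10.5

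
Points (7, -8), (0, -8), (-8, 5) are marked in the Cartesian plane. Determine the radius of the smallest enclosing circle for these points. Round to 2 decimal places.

Call the three points A, B, C in the order given.
Side lengths²: AB² = 49, AC² = 394, BC² = 233.
Since AC² = 394 ≥ 233 + 49 = 282, the angle opposite AC is not acute, so the smallest enclosing circle has AC as diameter.
Centre = midpoint of AC = (-0.5, -1.5), r² = 394/4 = 98.5.
r = √(98.5) ≈ 9.92.

9.92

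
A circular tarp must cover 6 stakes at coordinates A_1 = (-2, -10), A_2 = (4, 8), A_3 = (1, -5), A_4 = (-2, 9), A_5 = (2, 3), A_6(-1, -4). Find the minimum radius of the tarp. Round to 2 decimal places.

The minimum enclosing circle of a finite set is fixed by two of the points (as a diameter) or three (as a circumcircle).
The minimum enclosing circle is determined by three boundary points: A_1, A_2, A_4.
Their circumcentre is (-0.5, -0.5) with r² = 92.5.
The farthest remaining point A_3 is at distance² 22.5 ≤ 92.5.
r = √(92.5) ≈ 9.62.

9.62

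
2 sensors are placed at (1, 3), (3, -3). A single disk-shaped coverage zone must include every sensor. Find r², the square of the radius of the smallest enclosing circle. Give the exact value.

The smallest circle enclosing two points has them as diameter endpoints.
Centre = midpoint = (2, 0); r² = |(1, 3)−(3, -3)|²/4 = 40/4 = 10.

10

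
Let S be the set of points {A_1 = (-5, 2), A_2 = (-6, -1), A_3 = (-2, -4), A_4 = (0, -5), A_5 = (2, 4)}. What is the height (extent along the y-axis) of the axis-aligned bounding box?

max y = 4, min y = -5, so height = 9.

9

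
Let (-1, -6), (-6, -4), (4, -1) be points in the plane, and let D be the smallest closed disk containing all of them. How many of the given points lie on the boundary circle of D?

Call the three points A, B, C in the order given.
Side lengths²: AB² = 29, AC² = 50, BC² = 109.
Since BC² = 109 ≥ 50 + 29 = 79, the angle opposite BC is not acute, so the smallest enclosing circle has BC as diameter.
Centre = midpoint of BC = (-1, -2.5), r² = 109/4 = 27.25.
The points at distance exactly r from the centre are (-6, -4), (4, -1) — 2 points.

2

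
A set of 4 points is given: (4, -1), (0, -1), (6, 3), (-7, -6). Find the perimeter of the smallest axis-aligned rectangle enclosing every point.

44

Width = max x − min x = 6 − (-7) = 13.
Height = max y − min y = 3 − (-6) = 9.
Perimeter = 2(13 + 9) = 44.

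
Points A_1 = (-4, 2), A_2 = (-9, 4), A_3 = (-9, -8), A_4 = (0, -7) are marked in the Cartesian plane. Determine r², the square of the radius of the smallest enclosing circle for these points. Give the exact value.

4141/81

The minimum enclosing circle is determined by three boundary points: A_2, A_3, A_4.
Their circumcentre is (-46/9, -2) with r² = 4141/81.
The farthest remaining point A_1 is at distance² 1396/81 ≤ 4141/81.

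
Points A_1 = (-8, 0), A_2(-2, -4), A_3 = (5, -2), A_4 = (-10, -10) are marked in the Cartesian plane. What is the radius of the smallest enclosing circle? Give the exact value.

The minimum enclosing circle of a finite set is fixed by two of the points (as a diameter) or three (as a circumcircle).
The farthest pair is A_3–A_4 with squared distance 289. The circle on this segment as diameter has centre (-2.5, -6) and r² = 289/4 = 72.25.
Check A_1: distance² to centre = 66.25 ≤ 72.25, so it lies inside.
All remaining points lie in this disk, and no smaller disk contains both endpoints, so this is the minimum enclosing circle.
r = √(72.25) = 8.5.

8.5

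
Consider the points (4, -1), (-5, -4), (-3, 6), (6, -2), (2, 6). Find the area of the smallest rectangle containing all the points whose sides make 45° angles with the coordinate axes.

144.5

In coordinates u = x + y, v = x − y the rectangle is axis-aligned; the map (x,y)→(u,v) scales areas by 2.
u-values: 3, -9, 3, 4, 8; range = 8 − (-9) = 17.
v-values: 5, -1, -9, 8, -4; range = 8 − (-9) = 17.
Area = (17 × 17) / 2 = 144.5.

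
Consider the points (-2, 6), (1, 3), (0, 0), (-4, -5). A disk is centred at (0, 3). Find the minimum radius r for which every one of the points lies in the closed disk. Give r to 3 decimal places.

8.944

The required radius is the distance from (0, 3) to the farthest point.
Squared distances: 13, 1, 9, 80.
Maximum is 80, attained at (-4, -5).
r = √80 ≈ 8.944.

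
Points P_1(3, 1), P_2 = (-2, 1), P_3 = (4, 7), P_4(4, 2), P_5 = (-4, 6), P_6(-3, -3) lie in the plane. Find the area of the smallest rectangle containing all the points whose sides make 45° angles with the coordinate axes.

In coordinates u = x + y, v = x − y the rectangle is axis-aligned; the map (x,y)→(u,v) scales areas by 2.
u-values: 4, -1, 11, 6, 2, -6; range = 11 − (-6) = 17.
v-values: 2, -3, -3, 2, -10, 0; range = 2 − (-10) = 12.
Area = (17 × 12) / 2 = 102.

102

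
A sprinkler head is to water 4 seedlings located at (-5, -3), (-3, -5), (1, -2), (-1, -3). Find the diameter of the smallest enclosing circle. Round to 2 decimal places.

A smallest enclosing disk is always determined by at most three of the input points on its boundary.
The farthest pair is (-5, -3)–(1, -2) with squared distance 37. The circle on this segment as diameter has centre (-2, -2.5) and r² = 37/4 = 9.25.
Check (-3, -5): distance² to centre = 7.25 ≤ 9.25, so it lies inside.
All remaining points lie in this disk, and no smaller disk contains both endpoints, so this is the minimum enclosing circle.
Diameter = 2r = 2√(9.25) ≈ 6.08.

6.08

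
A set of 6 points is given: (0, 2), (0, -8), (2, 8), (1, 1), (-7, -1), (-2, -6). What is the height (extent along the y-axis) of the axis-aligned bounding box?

max y = 8, min y = -8, so height = 16.

16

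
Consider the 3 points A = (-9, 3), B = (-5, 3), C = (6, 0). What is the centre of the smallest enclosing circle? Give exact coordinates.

Side lengths²: AB² = 16, AC² = 234, BC² = 130.
Since AC² = 234 ≥ 130 + 16 = 146, the angle opposite AC is not acute, so the smallest enclosing circle has AC as diameter.
Centre = midpoint of AC = (-1.5, 1.5), r² = 234/4 = 58.5.
Centre = (-1.5, 1.5).

(-1.5, 1.5)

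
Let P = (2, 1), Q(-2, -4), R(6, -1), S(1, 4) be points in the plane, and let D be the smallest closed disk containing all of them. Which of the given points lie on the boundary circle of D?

By Welzl's lemma the MEC is supported by two points (diametrically opposite) or three points (on a circumcircle).
The minimum enclosing circle is determined by three boundary points: Q, R, S.
Their circumcentre is (29/22, -15/22) with r² = 5329/242.
The farthest remaining point P is at distance² 797/242 ≤ 5329/242.
The points at distance exactly r from the centre are Q, R, S — 3 points.

Q, R, S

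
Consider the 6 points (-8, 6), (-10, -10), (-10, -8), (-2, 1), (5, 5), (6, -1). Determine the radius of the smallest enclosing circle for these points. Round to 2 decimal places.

10.61

A smallest enclosing disk is always determined by at most three of the input points on its boundary.
The farthest pair is (-10, -10)–(5, 5) with squared distance 450. The circle on this segment as diameter has centre (-2.5, -2.5) and r² = 450/4 = 112.5.
Check (-8, 6): distance² to centre = 102.5 ≤ 112.5, so it lies inside.
All remaining points lie in this disk, and no smaller disk contains both endpoints, so this is the minimum enclosing circle.
r = √(112.5) ≈ 10.61.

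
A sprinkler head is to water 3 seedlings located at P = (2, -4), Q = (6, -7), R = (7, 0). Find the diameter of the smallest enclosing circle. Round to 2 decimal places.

Side lengths²: PQ² = 25, PR² = 41, QR² = 50.
Since QR² = 50 < 41 + 25 = 66, the triangle is acute, so the smallest enclosing circle is the circumcircle.
Circumcentre = (347/62, -209/62), r² = 25625/1922.
Diameter = 2r = 2√(25625/1922) ≈ 7.30.

7.30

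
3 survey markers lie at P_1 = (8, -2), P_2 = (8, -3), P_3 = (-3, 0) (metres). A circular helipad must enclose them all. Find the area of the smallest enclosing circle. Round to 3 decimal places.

Side lengths²: P_1P_2² = 1, P_1P_3² = 125, P_2P_3² = 130.
Since P_2P_3² = 130 ≥ 125 + 1 = 126, the angle opposite P_2P_3 is not acute, so the smallest enclosing circle has P_2P_3 as diameter.
Centre = midpoint of P_2P_3 = (2.5, -1.5), r² = 130/4 = 32.5.
Area = π·r² = π·32.5 ≈ 102.102.

102.102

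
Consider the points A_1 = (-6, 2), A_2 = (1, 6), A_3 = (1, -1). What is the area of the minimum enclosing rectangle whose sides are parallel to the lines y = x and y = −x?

In coordinates u = x + y, v = x − y the rectangle is axis-aligned; the map (x,y)→(u,v) scales areas by 2.
u-values: -4, 7, 0; range = 7 − (-4) = 11.
v-values: -8, -5, 2; range = 2 − (-8) = 10.
Area = (11 × 10) / 2 = 55.

55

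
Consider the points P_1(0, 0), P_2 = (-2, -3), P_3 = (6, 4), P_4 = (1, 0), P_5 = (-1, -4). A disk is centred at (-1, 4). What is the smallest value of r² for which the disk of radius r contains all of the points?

The required radius is the distance from (-1, 4) to the farthest point.
Squared distances: 17, 50, 49, 20, 64.
Maximum is 64, attained at P_5.

64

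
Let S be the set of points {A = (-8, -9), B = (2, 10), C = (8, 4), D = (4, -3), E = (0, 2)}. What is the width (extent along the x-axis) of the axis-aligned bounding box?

max x = 8, min x = -8, so width = 16.

16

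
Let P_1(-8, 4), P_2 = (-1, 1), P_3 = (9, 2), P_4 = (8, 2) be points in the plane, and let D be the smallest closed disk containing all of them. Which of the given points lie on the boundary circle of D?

A smallest enclosing disk is always determined by at most three of the input points on its boundary.
The farthest pair is P_1–P_3 with squared distance 293. The circle on this segment as diameter has centre (0.5, 3) and r² = 293/4 = 73.25.
Check P_2: distance² to centre = 6.25 ≤ 73.25, so it lies inside.
All remaining points lie in this disk, and no smaller disk contains both endpoints, so this is the minimum enclosing circle.
The points at distance exactly r from the centre are P_1, P_3 — 2 points.

P_1, P_3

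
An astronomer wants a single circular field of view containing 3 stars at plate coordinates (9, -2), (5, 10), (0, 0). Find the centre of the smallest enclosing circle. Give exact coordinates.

Call the three points A, B, C in the order given.
Side lengths²: AB² = 160, AC² = 85, BC² = 125.
Since AB² = 160 < 125 + 85 = 210, the triangle is acute, so the smallest enclosing circle is the circumcircle.
Circumcentre = (5.5, 3.5), r² = 42.5.
Centre = (5.5, 3.5).

(5.5, 3.5)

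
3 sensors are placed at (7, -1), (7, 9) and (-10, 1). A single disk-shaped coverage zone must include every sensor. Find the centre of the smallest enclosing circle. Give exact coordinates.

(-35/34, 4)

Call the three points A, B, C in the order given.
Side lengths²: AB² = 100, AC² = 293, BC² = 353.
Since BC² = 353 < 293 + 100 = 393, the triangle is acute, so the smallest enclosing circle is the circumcircle.
Circumcentre = (-35/34, 4), r² = 103429/1156.
Centre = (-35/34, 4).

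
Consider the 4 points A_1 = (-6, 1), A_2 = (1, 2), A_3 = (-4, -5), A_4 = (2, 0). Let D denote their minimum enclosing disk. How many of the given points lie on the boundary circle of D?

The minimum enclosing circle is determined by three boundary points: A_1, A_2, A_3.
Their circumcentre is (-47/22, -23/22) with r² = 4625/242.
The farthest remaining point A_4 is at distance² 4405/242 ≤ 4625/242.
The points at distance exactly r from the centre are A_1, A_2, A_3 — 3 points.

3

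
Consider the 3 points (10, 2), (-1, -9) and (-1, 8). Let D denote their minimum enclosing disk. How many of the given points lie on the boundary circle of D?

3

Call the three points A, B, C in the order given.
Side lengths²: AB² = 242, AC² = 157, BC² = 289.
Since BC² = 289 < 242 + 157 = 399, the triangle is acute, so the smallest enclosing circle is the circumcircle.
Circumcentre = (1.5, -0.5), r² = 78.5.
The points at distance exactly r from the centre are (10, 2), (-1, -9), (-1, 8) — 3 points.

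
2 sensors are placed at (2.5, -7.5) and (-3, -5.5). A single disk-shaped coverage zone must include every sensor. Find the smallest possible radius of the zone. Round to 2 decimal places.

2.93

The smallest circle enclosing two points has them as diameter endpoints.
Centre = midpoint = (-0.25, -6.5); r² = |(2.5, -7.5)−(-3, -5.5)|²/4 = 34.25/4 = 8.5625.
r = √(8.5625) ≈ 2.93.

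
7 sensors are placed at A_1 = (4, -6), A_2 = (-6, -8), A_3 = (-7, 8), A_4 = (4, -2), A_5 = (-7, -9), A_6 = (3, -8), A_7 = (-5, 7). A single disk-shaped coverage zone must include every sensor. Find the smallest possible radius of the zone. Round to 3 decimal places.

9.481

A smallest enclosing disk is always determined by at most three of the input points on its boundary.
The minimum enclosing circle is determined by three boundary points: A_3, A_5, A_6.
Their circumcentre is (-2.8, -0.5) with r² = 89.89.
The farthest remaining point A_1 is at distance² 76.49 ≤ 89.89.
r = √(89.89) ≈ 9.481.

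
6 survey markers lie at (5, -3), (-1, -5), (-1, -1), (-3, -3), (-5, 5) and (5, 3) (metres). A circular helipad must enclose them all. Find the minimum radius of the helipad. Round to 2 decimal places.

A smallest enclosing disk is always determined by at most three of the input points on its boundary.
The farthest pair is (5, -3)–(-5, 5) with squared distance 164. The circle on this segment as diameter has centre (0, 1) and r² = 164/4 = 41.
Check (-1, -5): distance² to centre = 37 ≤ 41, so it lies inside.
All remaining points lie in this disk, and no smaller disk contains both endpoints, so this is the minimum enclosing circle.
r = √41 ≈ 6.40.

6.40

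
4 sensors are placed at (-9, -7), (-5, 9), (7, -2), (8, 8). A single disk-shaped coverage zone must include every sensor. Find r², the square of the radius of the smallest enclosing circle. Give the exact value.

128.5

The minimum enclosing circle of a finite set is fixed by two of the points (as a diameter) or three (as a circumcircle).
The farthest pair is (-9, -7)–(8, 8) with squared distance 514. The circle on this segment as diameter has centre (-0.5, 0.5) and r² = 514/4 = 128.5.
Check (-5, 9): distance² to centre = 92.5 ≤ 128.5, so it lies inside.
All remaining points lie in this disk, and no smaller disk contains both endpoints, so this is the minimum enclosing circle.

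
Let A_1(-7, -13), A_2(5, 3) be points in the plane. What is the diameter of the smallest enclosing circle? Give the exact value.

20

The smallest circle enclosing two points has them as diameter endpoints.
Centre = midpoint = (-1, -5); r² = |A_1A_2|²/4 = 400/4 = 100.
Diameter = 2r = 2√100 = 20.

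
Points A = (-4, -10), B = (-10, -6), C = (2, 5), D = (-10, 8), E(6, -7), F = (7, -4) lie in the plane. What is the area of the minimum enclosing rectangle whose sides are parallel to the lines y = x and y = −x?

In coordinates u = x + y, v = x − y the rectangle is axis-aligned; the map (x,y)→(u,v) scales areas by 2.
u-values: -14, -16, 7, -2, -1, 3; range = 7 − (-16) = 23.
v-values: 6, -4, -3, -18, 13, 11; range = 13 − (-18) = 31.
Area = (23 × 31) / 2 = 356.5.

356.5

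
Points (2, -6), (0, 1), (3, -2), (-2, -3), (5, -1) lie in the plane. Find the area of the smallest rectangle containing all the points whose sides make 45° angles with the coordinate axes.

In coordinates u = x + y, v = x − y the rectangle is axis-aligned; the map (x,y)→(u,v) scales areas by 2.
u-values: -4, 1, 1, -5, 4; range = 4 − (-5) = 9.
v-values: 8, -1, 5, 1, 6; range = 8 − (-1) = 9.
Area = (9 × 9) / 2 = 40.5.

40.5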